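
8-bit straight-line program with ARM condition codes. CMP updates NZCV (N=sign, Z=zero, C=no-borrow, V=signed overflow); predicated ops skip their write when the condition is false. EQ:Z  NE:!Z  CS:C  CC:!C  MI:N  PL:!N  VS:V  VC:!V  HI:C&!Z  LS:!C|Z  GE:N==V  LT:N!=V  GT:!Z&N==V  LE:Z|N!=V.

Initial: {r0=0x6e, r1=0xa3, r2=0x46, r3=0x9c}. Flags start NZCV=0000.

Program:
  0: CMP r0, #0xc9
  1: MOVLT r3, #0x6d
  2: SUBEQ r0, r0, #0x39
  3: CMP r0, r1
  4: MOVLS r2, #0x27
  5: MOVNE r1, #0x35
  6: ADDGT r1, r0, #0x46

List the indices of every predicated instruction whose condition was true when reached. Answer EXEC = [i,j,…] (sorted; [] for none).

[0] flags=1001 → (cmp)
[1] flags=1001 LT?F → skip
[2] flags=1001 EQ?F → skip
[3] flags=1001 → (cmp)
[4] flags=1001 LS?T → r2=0x27
[5] flags=1001 NE?T → r1=0x35
[6] flags=1001 GT?T → r1=0xb4

EXEC = [4,5,6]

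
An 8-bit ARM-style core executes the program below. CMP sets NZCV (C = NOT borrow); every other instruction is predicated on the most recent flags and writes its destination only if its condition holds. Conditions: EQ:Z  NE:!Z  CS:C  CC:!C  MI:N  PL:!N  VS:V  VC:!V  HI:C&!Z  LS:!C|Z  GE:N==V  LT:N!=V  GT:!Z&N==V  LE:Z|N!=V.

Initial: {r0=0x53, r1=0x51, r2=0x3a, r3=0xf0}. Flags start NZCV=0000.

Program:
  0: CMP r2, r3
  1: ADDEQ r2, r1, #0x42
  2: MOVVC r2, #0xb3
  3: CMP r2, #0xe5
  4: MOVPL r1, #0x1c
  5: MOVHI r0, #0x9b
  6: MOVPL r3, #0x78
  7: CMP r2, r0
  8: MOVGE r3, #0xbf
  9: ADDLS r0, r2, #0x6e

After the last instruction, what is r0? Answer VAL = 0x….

VAL = 0x53

[0] flags=0000 → (cmp)
[1] flags=0000 EQ?F → skip
[2] flags=0000 VC?T → r2=0xb3
[3] flags=1000 → (cmp)
[4] flags=1000 PL?F → skip
[5] flags=1000 HI?F → skip
[6] flags=1000 PL?F → skip
[7] flags=0011 → (cmp)
[8] flags=0011 GE?F → skip
[9] flags=0011 LS?F → skip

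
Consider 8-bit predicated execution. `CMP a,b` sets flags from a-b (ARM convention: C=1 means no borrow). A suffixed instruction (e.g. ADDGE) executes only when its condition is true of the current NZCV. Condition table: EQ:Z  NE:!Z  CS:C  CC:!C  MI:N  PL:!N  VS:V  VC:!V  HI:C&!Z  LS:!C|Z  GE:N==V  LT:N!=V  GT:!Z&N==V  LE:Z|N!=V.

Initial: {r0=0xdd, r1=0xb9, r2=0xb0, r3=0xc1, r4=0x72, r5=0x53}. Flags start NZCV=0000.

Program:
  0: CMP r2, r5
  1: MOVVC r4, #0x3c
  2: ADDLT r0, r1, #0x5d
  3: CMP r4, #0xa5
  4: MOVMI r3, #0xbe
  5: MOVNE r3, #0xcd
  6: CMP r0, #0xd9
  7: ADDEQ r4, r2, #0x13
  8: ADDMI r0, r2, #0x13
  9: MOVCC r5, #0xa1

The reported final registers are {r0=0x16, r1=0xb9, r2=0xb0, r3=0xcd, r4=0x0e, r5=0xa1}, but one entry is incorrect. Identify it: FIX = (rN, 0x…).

FIX = (r4, 0x72)

0: ✓ CMP  NZCV=0011
1: · MOVVC
2: ✓ ADDLT  r0←0x16
3: ✓ CMP  NZCV=1001
4: ✓ MOVMI  r3←0xbe
5: ✓ MOVNE  r3←0xcd
6: ✓ CMP  NZCV=0000
7: · ADDEQ
8: · ADDMI
9: ✓ MOVCC  r5←0xa1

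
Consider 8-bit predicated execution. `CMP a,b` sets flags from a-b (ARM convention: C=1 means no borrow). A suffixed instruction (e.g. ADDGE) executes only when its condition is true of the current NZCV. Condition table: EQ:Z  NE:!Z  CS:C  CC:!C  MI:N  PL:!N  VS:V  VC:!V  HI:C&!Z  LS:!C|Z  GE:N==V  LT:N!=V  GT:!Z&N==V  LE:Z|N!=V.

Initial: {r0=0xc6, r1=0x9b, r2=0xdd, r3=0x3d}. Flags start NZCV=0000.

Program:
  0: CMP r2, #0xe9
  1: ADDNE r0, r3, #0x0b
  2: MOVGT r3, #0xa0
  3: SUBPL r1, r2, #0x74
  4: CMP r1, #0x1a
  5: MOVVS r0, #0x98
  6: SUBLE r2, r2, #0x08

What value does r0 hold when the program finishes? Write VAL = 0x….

VAL = 0x48

0: ✓ CMP  NZCV=1000
1: ✓ ADDNE  r0←0x48
2: · MOVGT
3: · SUBPL
4: ✓ CMP  NZCV=1010
5: · MOVVS
6: ✓ SUBLE  r2←0xd5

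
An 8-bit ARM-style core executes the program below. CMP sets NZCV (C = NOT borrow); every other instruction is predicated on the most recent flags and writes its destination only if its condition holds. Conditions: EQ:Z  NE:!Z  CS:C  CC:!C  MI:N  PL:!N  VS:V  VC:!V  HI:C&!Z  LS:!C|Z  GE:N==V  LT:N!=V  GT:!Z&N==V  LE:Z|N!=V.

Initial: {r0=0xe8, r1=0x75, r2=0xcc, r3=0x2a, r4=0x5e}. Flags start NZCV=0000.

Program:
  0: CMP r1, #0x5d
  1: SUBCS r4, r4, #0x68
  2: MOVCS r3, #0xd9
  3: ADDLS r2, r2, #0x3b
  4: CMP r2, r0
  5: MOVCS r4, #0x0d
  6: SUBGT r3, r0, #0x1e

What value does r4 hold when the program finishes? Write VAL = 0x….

VAL = 0xf6

0: ✓ CMP  NZCV=0010
1: ✓ SUBCS  r4←0xf6
2: ✓ MOVCS  r3←0xd9
3: · ADDLS
4: ✓ CMP  NZCV=1000
5: · MOVCS
6: · SUBGT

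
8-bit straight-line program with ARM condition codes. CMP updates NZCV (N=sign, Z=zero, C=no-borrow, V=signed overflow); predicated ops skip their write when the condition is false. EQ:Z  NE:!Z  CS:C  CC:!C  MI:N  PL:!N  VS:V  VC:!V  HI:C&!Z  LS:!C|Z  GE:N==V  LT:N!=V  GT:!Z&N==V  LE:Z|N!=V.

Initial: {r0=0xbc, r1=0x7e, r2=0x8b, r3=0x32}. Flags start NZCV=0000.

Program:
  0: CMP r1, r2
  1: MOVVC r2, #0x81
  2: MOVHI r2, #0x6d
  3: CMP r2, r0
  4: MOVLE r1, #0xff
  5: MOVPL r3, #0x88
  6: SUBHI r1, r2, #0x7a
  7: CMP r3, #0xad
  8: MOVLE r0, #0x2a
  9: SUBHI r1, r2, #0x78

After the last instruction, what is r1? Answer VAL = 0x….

[0] flags=1001 → (cmp)
[1] flags=1001 VC?F → skip
[2] flags=1001 HI?F → skip
[3] flags=1000 → (cmp)
[4] flags=1000 LE?T → r1=0xff
[5] flags=1000 PL?F → skip
[6] flags=1000 HI?F → skip
[7] flags=1001 → (cmp)
[8] flags=1001 LE?F → skip
[9] flags=1001 HI?F → skip

VAL = 0xff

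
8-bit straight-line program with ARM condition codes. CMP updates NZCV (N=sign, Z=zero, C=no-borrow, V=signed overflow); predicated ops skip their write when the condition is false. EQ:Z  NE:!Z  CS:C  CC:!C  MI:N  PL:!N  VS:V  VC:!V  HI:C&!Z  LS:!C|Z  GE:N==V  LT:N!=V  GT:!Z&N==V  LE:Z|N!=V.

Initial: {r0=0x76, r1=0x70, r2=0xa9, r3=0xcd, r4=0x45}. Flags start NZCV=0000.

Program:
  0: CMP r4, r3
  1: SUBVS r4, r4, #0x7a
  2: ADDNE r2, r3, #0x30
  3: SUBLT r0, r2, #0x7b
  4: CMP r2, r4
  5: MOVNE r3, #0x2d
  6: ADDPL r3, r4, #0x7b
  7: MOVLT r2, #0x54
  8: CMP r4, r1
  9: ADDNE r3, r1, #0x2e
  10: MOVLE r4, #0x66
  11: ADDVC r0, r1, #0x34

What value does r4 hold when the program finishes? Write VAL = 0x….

VAL = 0x66

[0] flags=0000 → (cmp)
[1] flags=0000 VS?F → skip
[2] flags=0000 NE?T → r2=0xfd
[3] flags=0000 LT?F → skip
[4] flags=1010 → (cmp)
[5] flags=1010 NE?T → r3=0x2d
[6] flags=1010 PL?F → skip
[7] flags=1010 LT?T → r2=0x54
[8] flags=1000 → (cmp)
[9] flags=1000 NE?T → r3=0x9e
[10] flags=1000 LE?T → r4=0x66
[11] flags=1000 VC?T → r0=0xa4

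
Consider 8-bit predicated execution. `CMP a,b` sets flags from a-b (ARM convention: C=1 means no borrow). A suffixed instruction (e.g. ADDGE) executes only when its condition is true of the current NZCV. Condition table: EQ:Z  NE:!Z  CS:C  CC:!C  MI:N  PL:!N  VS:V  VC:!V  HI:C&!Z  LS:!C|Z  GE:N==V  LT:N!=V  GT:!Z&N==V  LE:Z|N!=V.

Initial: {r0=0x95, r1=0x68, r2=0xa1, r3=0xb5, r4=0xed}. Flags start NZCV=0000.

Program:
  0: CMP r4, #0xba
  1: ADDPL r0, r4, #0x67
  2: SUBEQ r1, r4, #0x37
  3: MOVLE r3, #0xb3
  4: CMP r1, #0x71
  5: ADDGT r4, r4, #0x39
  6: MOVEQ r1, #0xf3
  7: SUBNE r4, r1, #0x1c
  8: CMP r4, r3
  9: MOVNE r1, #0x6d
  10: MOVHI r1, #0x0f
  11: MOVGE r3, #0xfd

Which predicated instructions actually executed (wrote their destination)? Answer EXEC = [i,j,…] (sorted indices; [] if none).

EXEC = [1,7,9,11]

0: ✓ CMP  NZCV=0010
1: ✓ ADDPL  r0←0x54
2: · SUBEQ
3: · MOVLE
4: ✓ CMP  NZCV=1000
5: · ADDGT
6: · MOVEQ
7: ✓ SUBNE  r4←0x4c
8: ✓ CMP  NZCV=1001
9: ✓ MOVNE  r1←0x6d
10: · MOVHI
11: ✓ MOVGE  r3←0xfd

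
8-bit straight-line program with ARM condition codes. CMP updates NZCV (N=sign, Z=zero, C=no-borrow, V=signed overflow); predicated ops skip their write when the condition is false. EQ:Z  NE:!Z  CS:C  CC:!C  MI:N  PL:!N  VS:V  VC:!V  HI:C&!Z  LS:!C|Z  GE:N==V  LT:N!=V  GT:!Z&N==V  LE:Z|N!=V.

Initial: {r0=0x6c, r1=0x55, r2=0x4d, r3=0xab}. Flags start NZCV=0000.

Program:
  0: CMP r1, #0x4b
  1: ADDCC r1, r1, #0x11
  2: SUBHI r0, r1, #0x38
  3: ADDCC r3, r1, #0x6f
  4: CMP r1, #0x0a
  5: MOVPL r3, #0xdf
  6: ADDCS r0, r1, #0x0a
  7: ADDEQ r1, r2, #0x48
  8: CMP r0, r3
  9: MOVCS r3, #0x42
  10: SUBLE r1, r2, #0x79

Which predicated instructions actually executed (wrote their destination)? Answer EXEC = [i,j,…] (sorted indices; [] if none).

EXEC = [2,5,6]

0: ✓ CMP  NZCV=0010
1: · ADDCC
2: ✓ SUBHI  r0←0x1d
3: · ADDCC
4: ✓ CMP  NZCV=0010
5: ✓ MOVPL  r3←0xdf
6: ✓ ADDCS  r0←0x5f
7: · ADDEQ
8: ✓ CMP  NZCV=1001
9: · MOVCS
10: · SUBLE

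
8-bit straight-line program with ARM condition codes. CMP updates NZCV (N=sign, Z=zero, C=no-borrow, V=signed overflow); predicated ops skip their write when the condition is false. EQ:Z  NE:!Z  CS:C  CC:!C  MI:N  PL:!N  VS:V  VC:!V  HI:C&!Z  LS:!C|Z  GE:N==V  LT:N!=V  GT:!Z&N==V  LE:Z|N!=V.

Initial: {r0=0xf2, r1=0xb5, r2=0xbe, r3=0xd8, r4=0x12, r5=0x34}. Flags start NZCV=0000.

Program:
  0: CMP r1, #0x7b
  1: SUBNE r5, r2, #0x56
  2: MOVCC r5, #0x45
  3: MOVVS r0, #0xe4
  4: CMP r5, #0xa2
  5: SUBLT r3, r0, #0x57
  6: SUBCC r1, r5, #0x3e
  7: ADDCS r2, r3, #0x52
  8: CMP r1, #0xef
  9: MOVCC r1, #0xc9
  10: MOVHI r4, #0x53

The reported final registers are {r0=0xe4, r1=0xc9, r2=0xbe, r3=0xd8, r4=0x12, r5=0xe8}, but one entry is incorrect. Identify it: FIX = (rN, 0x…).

FIX = (r5, 0x68)

[0] flags=0011 → (cmp)
[1] flags=0011 NE?T → r5=0x68
[2] flags=0011 CC?F → skip
[3] flags=0011 VS?T → r0=0xe4
[4] flags=1001 → (cmp)
[5] flags=1001 LT?F → skip
[6] flags=1001 CC?T → r1=0x2a
[7] flags=1001 CS?F → skip
[8] flags=0000 → (cmp)
[9] flags=0000 CC?T → r1=0xc9
[10] flags=0000 HI?F → skip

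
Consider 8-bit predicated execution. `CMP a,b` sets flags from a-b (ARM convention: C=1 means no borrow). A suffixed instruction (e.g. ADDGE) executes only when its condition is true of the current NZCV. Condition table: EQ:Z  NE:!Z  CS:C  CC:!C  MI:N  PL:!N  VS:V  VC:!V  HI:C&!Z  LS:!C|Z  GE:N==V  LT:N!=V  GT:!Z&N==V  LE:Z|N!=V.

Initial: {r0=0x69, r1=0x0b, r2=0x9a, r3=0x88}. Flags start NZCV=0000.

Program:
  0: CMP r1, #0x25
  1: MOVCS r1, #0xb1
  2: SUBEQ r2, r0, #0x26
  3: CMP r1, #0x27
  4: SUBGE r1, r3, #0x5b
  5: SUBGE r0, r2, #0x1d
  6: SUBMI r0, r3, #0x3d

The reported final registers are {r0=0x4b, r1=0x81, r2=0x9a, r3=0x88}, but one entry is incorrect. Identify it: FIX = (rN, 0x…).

[0] flags=1000 → (cmp)
[1] flags=1000 CS?F → skip
[2] flags=1000 EQ?F → skip
[3] flags=1000 → (cmp)
[4] flags=1000 GE?F → skip
[5] flags=1000 GE?F → skip
[6] flags=1000 MI?T → r0=0x4b

FIX = (r1, 0x0b)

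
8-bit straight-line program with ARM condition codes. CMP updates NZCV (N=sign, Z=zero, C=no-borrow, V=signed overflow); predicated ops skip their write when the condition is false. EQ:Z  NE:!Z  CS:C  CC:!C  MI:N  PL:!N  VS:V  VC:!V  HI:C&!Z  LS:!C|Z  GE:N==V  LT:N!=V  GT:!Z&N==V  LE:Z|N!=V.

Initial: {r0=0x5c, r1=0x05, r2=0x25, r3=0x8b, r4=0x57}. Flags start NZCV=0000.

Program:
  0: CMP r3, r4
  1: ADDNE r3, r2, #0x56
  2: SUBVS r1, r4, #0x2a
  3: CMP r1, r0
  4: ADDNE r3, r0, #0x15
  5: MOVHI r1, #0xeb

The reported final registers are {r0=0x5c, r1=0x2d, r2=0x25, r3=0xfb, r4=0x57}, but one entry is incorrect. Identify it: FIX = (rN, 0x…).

0: ✓ CMP  NZCV=0011
1: ✓ ADDNE  r3←0x7b
2: ✓ SUBVS  r1←0x2d
3: ✓ CMP  NZCV=1000
4: ✓ ADDNE  r3←0x71
5: · MOVHI

FIX = (r3, 0x71)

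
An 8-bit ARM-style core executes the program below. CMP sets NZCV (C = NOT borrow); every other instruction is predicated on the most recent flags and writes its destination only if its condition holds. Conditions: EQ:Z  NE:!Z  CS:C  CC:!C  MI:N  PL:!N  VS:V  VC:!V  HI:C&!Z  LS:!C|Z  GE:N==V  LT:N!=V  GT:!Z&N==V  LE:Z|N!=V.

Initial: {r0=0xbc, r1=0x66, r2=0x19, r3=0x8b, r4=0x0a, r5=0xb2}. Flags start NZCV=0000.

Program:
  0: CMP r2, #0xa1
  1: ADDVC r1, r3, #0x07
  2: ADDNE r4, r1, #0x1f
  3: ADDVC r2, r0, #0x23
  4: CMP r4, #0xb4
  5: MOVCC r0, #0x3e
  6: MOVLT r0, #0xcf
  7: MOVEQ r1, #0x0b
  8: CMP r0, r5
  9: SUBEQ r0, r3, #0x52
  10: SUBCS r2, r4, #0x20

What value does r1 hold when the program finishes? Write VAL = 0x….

VAL = 0x92

0: ✓ CMP  NZCV=0000
1: ✓ ADDVC  r1←0x92
2: ✓ ADDNE  r4←0xb1
3: ✓ ADDVC  r2←0xdf
4: ✓ CMP  NZCV=1000
5: ✓ MOVCC  r0←0x3e
6: ✓ MOVLT  r0←0xcf
7: · MOVEQ
8: ✓ CMP  NZCV=0010
9: · SUBEQ
10: ✓ SUBCS  r2←0x91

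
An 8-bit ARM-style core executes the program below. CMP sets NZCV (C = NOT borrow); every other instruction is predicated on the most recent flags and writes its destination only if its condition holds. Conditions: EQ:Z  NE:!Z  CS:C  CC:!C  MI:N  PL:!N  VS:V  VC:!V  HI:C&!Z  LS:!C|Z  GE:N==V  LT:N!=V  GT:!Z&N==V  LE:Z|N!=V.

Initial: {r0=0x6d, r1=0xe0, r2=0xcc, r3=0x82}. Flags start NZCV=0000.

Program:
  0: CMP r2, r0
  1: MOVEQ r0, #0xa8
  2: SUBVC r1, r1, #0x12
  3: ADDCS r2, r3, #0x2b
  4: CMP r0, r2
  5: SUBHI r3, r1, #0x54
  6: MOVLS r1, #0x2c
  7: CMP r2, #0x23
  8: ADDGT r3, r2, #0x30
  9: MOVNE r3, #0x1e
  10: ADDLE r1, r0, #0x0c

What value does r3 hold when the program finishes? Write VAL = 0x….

0: ✓ CMP  NZCV=0011
1: · MOVEQ
2: · SUBVC
3: ✓ ADDCS  r2←0xad
4: ✓ CMP  NZCV=1001
5: · SUBHI
6: ✓ MOVLS  r1←0x2c
7: ✓ CMP  NZCV=1010
8: · ADDGT
9: ✓ MOVNE  r3←0x1e
10: ✓ ADDLE  r1←0x79

VAL = 0x1e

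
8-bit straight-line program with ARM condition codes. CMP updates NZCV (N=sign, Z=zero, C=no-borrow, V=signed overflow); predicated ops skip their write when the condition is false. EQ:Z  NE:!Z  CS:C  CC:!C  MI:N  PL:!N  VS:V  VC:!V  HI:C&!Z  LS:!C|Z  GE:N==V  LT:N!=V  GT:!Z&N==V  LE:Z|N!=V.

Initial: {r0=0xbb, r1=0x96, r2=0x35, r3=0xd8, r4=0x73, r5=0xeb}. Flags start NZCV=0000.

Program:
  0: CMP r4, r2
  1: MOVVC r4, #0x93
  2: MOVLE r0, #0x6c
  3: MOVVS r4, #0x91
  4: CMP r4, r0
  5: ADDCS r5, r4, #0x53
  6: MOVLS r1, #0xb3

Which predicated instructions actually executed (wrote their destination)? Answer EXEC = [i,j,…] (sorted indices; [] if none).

[0] flags=0010 → (cmp)
[1] flags=0010 VC?T → r4=0x93
[2] flags=0010 LE?F → skip
[3] flags=0010 VS?F → skip
[4] flags=1000 → (cmp)
[5] flags=1000 CS?F → skip
[6] flags=1000 LS?T → r1=0xb3

EXEC = [1,6]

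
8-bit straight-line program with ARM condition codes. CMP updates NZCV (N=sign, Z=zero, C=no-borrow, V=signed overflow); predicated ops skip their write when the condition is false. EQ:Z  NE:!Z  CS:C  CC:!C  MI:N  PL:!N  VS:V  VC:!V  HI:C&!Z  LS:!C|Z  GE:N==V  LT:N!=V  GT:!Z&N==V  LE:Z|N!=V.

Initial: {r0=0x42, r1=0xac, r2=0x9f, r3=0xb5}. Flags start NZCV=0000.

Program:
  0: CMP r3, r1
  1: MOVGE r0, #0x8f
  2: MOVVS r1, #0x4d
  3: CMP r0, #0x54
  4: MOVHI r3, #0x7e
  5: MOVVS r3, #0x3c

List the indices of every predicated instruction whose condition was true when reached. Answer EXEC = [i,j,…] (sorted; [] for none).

[0] flags=0010 → (cmp)
[1] flags=0010 GE?T → r0=0x8f
[2] flags=0010 VS?F → skip
[3] flags=0011 → (cmp)
[4] flags=0011 HI?T → r3=0x7e
[5] flags=0011 VS?T → r3=0x3c

EXEC = [1,4,5]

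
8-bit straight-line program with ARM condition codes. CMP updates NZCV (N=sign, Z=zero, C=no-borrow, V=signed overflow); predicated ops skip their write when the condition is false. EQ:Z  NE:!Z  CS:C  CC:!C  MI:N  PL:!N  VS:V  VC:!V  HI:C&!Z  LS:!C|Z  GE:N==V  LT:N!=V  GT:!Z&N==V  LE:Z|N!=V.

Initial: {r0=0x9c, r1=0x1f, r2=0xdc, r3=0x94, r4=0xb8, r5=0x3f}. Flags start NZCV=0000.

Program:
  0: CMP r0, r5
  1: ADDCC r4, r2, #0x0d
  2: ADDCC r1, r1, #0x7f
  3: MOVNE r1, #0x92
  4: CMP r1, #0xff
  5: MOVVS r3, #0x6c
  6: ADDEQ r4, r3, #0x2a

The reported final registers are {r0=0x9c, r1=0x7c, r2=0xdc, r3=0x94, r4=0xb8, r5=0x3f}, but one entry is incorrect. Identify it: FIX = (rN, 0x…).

FIX = (r1, 0x92)

0: ✓ CMP  NZCV=0011
1: · ADDCC
2: · ADDCC
3: ✓ MOVNE  r1←0x92
4: ✓ CMP  NZCV=1000
5: · MOVVS
6: · ADDEQ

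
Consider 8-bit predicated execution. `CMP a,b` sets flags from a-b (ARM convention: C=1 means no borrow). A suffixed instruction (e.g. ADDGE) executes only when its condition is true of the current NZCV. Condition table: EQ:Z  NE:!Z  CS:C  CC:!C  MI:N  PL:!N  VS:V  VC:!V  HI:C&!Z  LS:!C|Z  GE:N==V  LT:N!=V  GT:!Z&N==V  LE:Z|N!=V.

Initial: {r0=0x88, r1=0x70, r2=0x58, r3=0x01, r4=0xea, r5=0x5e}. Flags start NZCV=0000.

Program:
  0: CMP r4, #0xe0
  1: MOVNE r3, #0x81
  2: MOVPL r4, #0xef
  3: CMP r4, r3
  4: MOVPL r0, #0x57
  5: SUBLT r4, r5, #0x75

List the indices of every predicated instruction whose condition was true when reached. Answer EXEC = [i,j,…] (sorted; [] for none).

EXEC = [1,2,4]

0: ✓ CMP  NZCV=0010
1: ✓ MOVNE  r3←0x81
2: ✓ MOVPL  r4←0xef
3: ✓ CMP  NZCV=0010
4: ✓ MOVPL  r0←0x57
5: · SUBLT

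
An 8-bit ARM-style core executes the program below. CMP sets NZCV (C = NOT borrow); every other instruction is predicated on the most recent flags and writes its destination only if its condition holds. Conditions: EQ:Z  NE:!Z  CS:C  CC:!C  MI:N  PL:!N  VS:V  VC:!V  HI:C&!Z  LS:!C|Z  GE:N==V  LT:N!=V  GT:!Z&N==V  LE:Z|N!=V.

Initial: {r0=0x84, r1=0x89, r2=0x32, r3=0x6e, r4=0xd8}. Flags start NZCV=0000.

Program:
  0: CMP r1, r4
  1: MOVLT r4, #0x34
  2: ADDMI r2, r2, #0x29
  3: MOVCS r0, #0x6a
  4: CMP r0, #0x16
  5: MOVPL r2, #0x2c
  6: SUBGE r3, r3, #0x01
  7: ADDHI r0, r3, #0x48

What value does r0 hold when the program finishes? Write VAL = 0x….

0: ✓ CMP  NZCV=1000
1: ✓ MOVLT  r4←0x34
2: ✓ ADDMI  r2←0x5b
3: · MOVCS
4: ✓ CMP  NZCV=0011
5: ✓ MOVPL  r2←0x2c
6: · SUBGE
7: ✓ ADDHI  r0←0xb6

VAL = 0xb6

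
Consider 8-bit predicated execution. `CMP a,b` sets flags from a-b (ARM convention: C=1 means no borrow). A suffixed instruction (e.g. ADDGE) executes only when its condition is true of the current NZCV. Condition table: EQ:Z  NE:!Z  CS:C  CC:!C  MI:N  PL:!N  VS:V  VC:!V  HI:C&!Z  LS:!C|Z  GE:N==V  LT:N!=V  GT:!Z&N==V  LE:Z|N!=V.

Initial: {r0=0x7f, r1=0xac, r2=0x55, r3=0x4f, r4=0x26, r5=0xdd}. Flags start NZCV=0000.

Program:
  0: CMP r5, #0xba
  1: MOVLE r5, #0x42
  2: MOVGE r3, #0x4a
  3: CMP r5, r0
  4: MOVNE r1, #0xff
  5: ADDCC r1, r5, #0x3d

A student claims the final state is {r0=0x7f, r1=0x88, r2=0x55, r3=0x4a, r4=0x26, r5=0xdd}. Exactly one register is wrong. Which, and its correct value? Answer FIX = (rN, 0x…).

FIX = (r1, 0xff)

[0] flags=0010 → (cmp)
[1] flags=0010 LE?F → skip
[2] flags=0010 GE?T → r3=0x4a
[3] flags=0011 → (cmp)
[4] flags=0011 NE?T → r1=0xff
[5] flags=0011 CC?F → skip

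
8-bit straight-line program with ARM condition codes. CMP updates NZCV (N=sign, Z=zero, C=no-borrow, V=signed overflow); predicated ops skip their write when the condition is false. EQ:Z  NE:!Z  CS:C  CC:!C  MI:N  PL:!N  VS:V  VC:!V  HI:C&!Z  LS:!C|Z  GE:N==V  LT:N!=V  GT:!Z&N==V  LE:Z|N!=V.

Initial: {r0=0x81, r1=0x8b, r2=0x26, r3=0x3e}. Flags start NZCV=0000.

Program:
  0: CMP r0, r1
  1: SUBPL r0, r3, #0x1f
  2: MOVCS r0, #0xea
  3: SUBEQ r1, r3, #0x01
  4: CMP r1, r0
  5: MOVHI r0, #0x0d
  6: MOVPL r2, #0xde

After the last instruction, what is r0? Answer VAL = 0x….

VAL = 0x0d

0: ✓ CMP  NZCV=1000
1: · SUBPL
2: · MOVCS
3: · SUBEQ
4: ✓ CMP  NZCV=0010
5: ✓ MOVHI  r0←0x0d
6: ✓ MOVPL  r2←0xde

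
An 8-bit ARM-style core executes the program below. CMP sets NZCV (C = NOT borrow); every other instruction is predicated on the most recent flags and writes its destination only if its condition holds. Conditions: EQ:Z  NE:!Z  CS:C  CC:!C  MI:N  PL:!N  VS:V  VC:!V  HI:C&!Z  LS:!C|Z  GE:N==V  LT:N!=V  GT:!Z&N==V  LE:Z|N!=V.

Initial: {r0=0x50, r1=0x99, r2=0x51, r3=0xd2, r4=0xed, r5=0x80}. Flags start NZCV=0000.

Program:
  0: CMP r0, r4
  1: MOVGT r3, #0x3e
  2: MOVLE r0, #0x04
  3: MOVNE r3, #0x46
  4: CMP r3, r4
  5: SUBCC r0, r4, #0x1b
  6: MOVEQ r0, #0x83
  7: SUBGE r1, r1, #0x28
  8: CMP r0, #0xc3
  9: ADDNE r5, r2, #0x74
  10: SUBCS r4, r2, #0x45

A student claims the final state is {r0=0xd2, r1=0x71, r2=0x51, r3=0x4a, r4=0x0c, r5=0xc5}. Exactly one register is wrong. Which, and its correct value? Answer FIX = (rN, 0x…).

[0] flags=0000 → (cmp)
[1] flags=0000 GT?T → r3=0x3e
[2] flags=0000 LE?F → skip
[3] flags=0000 NE?T → r3=0x46
[4] flags=0000 → (cmp)
[5] flags=0000 CC?T → r0=0xd2
[6] flags=0000 EQ?F → skip
[7] flags=0000 GE?T → r1=0x71
[8] flags=0010 → (cmp)
[9] flags=0010 NE?T → r5=0xc5
[10] flags=0010 CS?T → r4=0x0c

FIX = (r3, 0x46)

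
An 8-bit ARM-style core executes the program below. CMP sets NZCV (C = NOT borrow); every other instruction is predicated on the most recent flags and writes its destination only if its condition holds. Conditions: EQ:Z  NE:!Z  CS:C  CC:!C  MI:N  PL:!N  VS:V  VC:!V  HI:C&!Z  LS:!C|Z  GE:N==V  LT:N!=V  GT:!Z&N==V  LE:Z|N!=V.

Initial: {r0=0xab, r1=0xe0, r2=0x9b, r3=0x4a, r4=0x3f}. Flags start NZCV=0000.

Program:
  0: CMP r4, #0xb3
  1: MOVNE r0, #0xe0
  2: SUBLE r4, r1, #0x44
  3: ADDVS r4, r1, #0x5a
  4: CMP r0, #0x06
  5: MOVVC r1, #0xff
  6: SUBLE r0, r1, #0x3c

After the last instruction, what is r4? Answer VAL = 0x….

VAL = 0x3a

[0] flags=1001 → (cmp)
[1] flags=1001 NE?T → r0=0xe0
[2] flags=1001 LE?F → skip
[3] flags=1001 VS?T → r4=0x3a
[4] flags=1010 → (cmp)
[5] flags=1010 VC?T → r1=0xff
[6] flags=1010 LE?T → r0=0xc3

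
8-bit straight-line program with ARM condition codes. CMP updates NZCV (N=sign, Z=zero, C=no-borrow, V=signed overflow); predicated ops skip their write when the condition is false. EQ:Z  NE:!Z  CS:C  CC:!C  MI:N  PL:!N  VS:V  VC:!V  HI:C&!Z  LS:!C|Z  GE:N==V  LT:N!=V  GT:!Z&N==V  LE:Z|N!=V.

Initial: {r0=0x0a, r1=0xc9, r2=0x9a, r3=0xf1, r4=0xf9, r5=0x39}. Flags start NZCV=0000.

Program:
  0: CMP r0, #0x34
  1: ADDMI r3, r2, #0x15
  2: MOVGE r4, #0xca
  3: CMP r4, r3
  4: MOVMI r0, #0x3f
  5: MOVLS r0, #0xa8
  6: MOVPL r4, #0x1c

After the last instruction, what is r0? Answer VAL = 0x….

[0] flags=1000 → (cmp)
[1] flags=1000 MI?T → r3=0xaf
[2] flags=1000 GE?F → skip
[3] flags=0010 → (cmp)
[4] flags=0010 MI?F → skip
[5] flags=0010 LS?F → skip
[6] flags=0010 PL?T → r4=0x1c

VAL = 0x0a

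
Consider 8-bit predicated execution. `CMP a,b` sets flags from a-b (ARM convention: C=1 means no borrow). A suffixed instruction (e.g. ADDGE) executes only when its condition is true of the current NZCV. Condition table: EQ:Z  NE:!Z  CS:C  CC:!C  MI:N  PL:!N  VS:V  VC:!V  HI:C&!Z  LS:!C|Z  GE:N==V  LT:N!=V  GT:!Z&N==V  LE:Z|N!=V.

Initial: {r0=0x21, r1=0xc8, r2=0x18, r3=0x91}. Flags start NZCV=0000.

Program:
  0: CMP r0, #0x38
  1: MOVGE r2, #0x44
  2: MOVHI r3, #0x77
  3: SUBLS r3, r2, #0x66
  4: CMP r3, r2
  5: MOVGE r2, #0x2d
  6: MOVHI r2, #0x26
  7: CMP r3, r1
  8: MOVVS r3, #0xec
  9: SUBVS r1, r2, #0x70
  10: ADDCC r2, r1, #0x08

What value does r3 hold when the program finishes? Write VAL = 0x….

VAL = 0xb2

[0] flags=1000 → (cmp)
[1] flags=1000 GE?F → skip
[2] flags=1000 HI?F → skip
[3] flags=1000 LS?T → r3=0xb2
[4] flags=1010 → (cmp)
[5] flags=1010 GE?F → skip
[6] flags=1010 HI?T → r2=0x26
[7] flags=1000 → (cmp)
[8] flags=1000 VS?F → skip
[9] flags=1000 VS?F → skip
[10] flags=1000 CC?T → r2=0xd0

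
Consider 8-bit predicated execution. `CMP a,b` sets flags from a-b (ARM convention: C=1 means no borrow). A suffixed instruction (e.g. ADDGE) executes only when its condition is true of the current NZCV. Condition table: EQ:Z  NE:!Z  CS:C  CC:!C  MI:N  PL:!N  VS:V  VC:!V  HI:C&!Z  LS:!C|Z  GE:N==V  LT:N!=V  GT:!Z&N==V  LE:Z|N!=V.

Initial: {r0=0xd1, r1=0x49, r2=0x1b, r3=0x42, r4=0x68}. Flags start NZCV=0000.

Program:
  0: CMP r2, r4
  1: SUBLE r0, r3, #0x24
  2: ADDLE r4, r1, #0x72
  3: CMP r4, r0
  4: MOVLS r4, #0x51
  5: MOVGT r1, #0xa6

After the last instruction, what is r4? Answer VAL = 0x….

0: ✓ CMP  NZCV=1000
1: ✓ SUBLE  r0←0x1e
2: ✓ ADDLE  r4←0xbb
3: ✓ CMP  NZCV=1010
4: · MOVLS
5: · MOVGT

VAL = 0xbb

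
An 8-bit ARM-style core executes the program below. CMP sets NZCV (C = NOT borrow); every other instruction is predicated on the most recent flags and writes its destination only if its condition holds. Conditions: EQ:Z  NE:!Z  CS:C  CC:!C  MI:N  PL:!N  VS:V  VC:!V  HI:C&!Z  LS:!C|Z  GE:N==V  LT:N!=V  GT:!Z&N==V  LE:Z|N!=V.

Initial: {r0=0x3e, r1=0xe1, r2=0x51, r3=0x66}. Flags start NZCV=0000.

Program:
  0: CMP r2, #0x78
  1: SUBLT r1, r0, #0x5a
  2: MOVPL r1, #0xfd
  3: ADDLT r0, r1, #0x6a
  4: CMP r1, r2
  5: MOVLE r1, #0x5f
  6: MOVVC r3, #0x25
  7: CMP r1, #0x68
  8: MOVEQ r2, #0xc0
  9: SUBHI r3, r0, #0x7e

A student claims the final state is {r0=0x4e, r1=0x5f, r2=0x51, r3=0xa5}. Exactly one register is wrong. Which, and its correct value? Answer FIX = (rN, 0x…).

FIX = (r3, 0x25)

0: ✓ CMP  NZCV=1000
1: ✓ SUBLT  r1←0xe4
2: · MOVPL
3: ✓ ADDLT  r0←0x4e
4: ✓ CMP  NZCV=1010
5: ✓ MOVLE  r1←0x5f
6: ✓ MOVVC  r3←0x25
7: ✓ CMP  NZCV=1000
8: · MOVEQ
9: · SUBHI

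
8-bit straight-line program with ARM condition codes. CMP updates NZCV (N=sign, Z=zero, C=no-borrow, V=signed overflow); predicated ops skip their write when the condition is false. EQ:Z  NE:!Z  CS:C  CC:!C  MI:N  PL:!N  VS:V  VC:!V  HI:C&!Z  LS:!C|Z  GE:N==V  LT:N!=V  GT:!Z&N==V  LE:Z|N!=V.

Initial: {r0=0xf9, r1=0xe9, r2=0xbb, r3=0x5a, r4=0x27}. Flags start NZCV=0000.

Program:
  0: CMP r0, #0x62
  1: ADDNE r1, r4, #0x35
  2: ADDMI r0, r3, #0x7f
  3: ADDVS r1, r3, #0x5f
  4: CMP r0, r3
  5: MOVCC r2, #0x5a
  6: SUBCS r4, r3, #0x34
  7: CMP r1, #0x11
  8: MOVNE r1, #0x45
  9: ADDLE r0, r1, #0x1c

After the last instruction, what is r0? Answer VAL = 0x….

VAL = 0xd9

[0] flags=1010 → (cmp)
[1] flags=1010 NE?T → r1=0x5c
[2] flags=1010 MI?T → r0=0xd9
[3] flags=1010 VS?F → skip
[4] flags=0011 → (cmp)
[5] flags=0011 CC?F → skip
[6] flags=0011 CS?T → r4=0x26
[7] flags=0010 → (cmp)
[8] flags=0010 NE?T → r1=0x45
[9] flags=0010 LE?F → skip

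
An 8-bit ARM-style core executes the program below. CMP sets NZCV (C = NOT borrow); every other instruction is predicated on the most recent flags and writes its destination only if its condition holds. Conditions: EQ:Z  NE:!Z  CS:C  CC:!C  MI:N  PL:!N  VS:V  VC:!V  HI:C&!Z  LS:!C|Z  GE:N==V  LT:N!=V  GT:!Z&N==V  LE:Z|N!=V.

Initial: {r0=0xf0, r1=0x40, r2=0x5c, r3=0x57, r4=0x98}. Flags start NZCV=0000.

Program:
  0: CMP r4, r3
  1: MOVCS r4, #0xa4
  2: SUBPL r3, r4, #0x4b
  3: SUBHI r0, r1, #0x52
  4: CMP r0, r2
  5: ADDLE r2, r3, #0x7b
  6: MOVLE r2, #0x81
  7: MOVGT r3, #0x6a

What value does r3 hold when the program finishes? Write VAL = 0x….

VAL = 0x59

[0] flags=0011 → (cmp)
[1] flags=0011 CS?T → r4=0xa4
[2] flags=0011 PL?T → r3=0x59
[3] flags=0011 HI?T → r0=0xee
[4] flags=1010 → (cmp)
[5] flags=1010 LE?T → r2=0xd4
[6] flags=1010 LE?T → r2=0x81
[7] flags=1010 GT?F → skip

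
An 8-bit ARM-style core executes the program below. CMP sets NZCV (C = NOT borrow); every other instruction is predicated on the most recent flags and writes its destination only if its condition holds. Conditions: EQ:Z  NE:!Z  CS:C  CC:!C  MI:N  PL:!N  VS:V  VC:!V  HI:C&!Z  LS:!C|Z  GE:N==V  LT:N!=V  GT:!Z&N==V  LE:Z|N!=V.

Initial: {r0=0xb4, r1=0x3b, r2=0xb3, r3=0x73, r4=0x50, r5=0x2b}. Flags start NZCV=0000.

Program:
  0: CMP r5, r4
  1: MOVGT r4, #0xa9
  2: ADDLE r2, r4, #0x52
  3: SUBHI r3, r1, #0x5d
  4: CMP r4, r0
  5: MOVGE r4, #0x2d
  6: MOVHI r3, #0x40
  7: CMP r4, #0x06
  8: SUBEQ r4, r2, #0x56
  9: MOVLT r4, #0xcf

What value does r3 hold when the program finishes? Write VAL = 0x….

0: ✓ CMP  NZCV=1000
1: · MOVGT
2: ✓ ADDLE  r2←0xa2
3: · SUBHI
4: ✓ CMP  NZCV=1001
5: ✓ MOVGE  r4←0x2d
6: · MOVHI
7: ✓ CMP  NZCV=0010
8: · SUBEQ
9: · MOVLT

VAL = 0x73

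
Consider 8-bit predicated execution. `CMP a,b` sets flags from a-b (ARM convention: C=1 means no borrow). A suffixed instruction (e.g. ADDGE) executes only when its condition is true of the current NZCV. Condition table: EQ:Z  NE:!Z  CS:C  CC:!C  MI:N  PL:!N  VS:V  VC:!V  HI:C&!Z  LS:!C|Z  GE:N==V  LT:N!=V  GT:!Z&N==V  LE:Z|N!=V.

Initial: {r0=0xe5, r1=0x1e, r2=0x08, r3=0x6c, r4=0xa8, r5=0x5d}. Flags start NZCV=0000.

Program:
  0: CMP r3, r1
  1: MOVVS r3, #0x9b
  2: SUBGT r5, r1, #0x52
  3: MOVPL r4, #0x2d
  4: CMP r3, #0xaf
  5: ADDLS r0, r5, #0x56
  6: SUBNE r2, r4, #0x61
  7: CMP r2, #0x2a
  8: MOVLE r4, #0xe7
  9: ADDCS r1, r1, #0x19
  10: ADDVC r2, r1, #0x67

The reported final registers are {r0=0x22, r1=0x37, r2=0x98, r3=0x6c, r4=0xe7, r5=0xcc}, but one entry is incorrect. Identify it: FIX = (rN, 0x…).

FIX = (r2, 0x9e)

[0] flags=0010 → (cmp)
[1] flags=0010 VS?F → skip
[2] flags=0010 GT?T → r5=0xcc
[3] flags=0010 PL?T → r4=0x2d
[4] flags=1001 → (cmp)
[5] flags=1001 LS?T → r0=0x22
[6] flags=1001 NE?T → r2=0xcc
[7] flags=1010 → (cmp)
[8] flags=1010 LE?T → r4=0xe7
[9] flags=1010 CS?T → r1=0x37
[10] flags=1010 VC?T → r2=0x9e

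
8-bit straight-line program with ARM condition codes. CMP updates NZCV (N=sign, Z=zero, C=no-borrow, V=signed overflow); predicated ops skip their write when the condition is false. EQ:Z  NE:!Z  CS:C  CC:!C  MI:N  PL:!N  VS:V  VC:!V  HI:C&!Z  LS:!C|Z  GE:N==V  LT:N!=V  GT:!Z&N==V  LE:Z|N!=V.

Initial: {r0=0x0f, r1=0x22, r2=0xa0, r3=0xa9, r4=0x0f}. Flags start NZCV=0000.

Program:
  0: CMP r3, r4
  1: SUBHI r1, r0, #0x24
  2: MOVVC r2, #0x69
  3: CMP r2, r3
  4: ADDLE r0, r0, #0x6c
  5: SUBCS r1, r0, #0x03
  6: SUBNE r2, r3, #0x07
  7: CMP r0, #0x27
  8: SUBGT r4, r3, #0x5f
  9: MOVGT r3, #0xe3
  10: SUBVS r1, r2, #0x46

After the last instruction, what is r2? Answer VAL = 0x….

[0] flags=1010 → (cmp)
[1] flags=1010 HI?T → r1=0xeb
[2] flags=1010 VC?T → r2=0x69
[3] flags=1001 → (cmp)
[4] flags=1001 LE?F → skip
[5] flags=1001 CS?F → skip
[6] flags=1001 NE?T → r2=0xa2
[7] flags=1000 → (cmp)
[8] flags=1000 GT?F → skip
[9] flags=1000 GT?F → skip
[10] flags=1000 VS?F → skip

VAL = 0xa2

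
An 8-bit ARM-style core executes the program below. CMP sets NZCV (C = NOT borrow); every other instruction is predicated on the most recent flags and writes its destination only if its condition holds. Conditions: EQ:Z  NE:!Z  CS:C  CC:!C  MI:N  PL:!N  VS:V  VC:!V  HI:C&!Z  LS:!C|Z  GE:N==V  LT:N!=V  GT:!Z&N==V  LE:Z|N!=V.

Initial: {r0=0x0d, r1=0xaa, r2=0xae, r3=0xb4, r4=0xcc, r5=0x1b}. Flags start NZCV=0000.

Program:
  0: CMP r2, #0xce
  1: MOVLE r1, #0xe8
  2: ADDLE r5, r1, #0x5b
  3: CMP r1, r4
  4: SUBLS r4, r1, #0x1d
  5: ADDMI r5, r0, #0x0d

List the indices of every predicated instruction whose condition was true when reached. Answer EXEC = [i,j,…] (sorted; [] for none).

EXEC = [1,2]

0: ✓ CMP  NZCV=1000
1: ✓ MOVLE  r1←0xe8
2: ✓ ADDLE  r5←0x43
3: ✓ CMP  NZCV=0010
4: · SUBLS
5: · ADDMI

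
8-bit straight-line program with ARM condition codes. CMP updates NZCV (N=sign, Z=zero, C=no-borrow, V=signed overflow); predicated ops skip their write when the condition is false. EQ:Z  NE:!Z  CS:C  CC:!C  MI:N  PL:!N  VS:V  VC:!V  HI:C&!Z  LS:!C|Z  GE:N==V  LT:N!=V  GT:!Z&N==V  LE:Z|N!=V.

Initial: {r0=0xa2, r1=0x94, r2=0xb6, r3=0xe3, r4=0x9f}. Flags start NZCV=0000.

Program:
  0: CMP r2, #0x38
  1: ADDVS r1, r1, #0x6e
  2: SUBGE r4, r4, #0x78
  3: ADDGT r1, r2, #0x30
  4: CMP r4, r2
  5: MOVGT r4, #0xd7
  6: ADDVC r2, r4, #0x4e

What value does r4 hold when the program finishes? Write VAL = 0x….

VAL = 0x9f

0: ✓ CMP  NZCV=0011
1: ✓ ADDVS  r1←0x02
2: · SUBGE
3: · ADDGT
4: ✓ CMP  NZCV=1000
5: · MOVGT
6: ✓ ADDVC  r2←0xed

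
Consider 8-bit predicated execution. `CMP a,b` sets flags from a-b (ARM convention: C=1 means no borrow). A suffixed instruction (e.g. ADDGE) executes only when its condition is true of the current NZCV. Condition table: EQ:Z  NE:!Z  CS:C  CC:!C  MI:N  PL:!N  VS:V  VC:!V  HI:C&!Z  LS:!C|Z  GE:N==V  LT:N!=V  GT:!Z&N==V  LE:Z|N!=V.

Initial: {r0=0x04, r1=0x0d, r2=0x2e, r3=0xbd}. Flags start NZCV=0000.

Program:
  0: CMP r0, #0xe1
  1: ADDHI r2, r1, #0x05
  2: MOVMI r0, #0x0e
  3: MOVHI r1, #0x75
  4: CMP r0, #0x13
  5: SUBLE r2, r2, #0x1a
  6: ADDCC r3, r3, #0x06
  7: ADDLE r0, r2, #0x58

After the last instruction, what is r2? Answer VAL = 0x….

VAL = 0x14

0: ✓ CMP  NZCV=0000
1: · ADDHI
2: · MOVMI
3: · MOVHI
4: ✓ CMP  NZCV=1000
5: ✓ SUBLE  r2←0x14
6: ✓ ADDCC  r3←0xc3
7: ✓ ADDLE  r0←0x6c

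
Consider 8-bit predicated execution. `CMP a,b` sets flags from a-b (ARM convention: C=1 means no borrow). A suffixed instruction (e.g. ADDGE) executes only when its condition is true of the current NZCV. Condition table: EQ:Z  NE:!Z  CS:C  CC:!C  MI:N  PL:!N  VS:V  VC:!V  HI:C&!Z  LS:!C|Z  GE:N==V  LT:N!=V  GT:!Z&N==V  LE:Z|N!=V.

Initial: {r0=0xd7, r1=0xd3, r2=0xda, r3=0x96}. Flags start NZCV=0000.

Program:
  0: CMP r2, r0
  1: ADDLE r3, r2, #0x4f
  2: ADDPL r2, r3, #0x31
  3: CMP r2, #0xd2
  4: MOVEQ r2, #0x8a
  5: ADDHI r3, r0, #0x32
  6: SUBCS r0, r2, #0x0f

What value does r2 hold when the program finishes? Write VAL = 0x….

VAL = 0xc7

0: ✓ CMP  NZCV=0010
1: · ADDLE
2: ✓ ADDPL  r2←0xc7
3: ✓ CMP  NZCV=1000
4: · MOVEQ
5: · ADDHI
6: · SUBCS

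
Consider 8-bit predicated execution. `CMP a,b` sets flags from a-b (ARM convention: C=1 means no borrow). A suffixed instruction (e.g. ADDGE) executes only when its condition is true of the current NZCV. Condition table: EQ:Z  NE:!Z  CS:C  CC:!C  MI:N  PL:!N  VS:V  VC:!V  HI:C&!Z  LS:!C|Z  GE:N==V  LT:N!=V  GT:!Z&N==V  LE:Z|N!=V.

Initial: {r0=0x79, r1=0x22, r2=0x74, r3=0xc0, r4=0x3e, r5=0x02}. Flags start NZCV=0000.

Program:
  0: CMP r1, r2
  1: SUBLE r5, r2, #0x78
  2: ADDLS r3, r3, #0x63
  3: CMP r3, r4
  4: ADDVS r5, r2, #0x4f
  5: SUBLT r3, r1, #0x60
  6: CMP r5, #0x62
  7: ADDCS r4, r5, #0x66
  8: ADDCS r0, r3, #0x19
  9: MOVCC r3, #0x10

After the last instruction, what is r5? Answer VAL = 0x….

VAL = 0xfc

0: ✓ CMP  NZCV=1000
1: ✓ SUBLE  r5←0xfc
2: ✓ ADDLS  r3←0x23
3: ✓ CMP  NZCV=1000
4: · ADDVS
5: ✓ SUBLT  r3←0xc2
6: ✓ CMP  NZCV=1010
7: ✓ ADDCS  r4←0x62
8: ✓ ADDCS  r0←0xdb
9: · MOVCC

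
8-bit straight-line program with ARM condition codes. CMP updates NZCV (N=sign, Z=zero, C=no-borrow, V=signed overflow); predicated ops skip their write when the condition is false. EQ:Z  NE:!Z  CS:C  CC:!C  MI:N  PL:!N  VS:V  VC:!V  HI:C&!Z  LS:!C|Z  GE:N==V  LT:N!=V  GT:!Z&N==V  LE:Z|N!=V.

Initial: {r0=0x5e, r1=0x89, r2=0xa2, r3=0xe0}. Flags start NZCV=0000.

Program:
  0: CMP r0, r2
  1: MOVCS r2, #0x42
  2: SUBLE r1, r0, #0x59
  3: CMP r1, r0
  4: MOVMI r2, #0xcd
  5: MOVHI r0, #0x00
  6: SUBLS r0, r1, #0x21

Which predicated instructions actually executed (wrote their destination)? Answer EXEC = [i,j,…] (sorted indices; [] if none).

EXEC = [5]

[0] flags=1001 → (cmp)
[1] flags=1001 CS?F → skip
[2] flags=1001 LE?F → skip
[3] flags=0011 → (cmp)
[4] flags=0011 MI?F → skip
[5] flags=0011 HI?T → r0=0x00
[6] flags=0011 LS?F → skip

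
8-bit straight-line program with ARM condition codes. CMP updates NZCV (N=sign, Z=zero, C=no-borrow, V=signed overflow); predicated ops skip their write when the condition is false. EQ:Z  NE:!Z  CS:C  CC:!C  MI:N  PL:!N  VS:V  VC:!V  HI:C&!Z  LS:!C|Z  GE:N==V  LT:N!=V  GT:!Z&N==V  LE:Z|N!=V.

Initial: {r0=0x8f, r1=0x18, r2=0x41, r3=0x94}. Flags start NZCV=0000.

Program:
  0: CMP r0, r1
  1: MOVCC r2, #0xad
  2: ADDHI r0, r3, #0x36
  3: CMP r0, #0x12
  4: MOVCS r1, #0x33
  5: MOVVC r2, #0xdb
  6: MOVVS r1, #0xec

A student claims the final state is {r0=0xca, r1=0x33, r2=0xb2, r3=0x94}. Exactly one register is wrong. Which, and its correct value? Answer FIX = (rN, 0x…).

FIX = (r2, 0xdb)

[0] flags=0011 → (cmp)
[1] flags=0011 CC?F → skip
[2] flags=0011 HI?T → r0=0xca
[3] flags=1010 → (cmp)
[4] flags=1010 CS?T → r1=0x33
[5] flags=1010 VC?T → r2=0xdb
[6] flags=1010 VS?F → skip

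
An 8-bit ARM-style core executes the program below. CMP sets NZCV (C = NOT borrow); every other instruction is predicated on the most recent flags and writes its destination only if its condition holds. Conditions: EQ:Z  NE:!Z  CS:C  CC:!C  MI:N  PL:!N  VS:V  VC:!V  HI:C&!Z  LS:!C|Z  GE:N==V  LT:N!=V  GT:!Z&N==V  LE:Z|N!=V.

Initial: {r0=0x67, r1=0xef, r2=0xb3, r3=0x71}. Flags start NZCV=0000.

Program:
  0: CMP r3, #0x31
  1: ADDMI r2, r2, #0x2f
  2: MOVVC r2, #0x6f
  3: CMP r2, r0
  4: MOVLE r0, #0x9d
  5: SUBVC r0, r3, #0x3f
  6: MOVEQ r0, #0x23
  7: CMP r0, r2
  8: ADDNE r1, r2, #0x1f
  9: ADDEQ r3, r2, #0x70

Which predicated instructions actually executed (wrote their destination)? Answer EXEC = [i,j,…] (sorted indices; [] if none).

[0] flags=0010 → (cmp)
[1] flags=0010 MI?F → skip
[2] flags=0010 VC?T → r2=0x6f
[3] flags=0010 → (cmp)
[4] flags=0010 LE?F → skip
[5] flags=0010 VC?T → r0=0x32
[6] flags=0010 EQ?F → skip
[7] flags=1000 → (cmp)
[8] flags=1000 NE?T → r1=0x8e
[9] flags=1000 EQ?F → skip

EXEC = [2,5,8]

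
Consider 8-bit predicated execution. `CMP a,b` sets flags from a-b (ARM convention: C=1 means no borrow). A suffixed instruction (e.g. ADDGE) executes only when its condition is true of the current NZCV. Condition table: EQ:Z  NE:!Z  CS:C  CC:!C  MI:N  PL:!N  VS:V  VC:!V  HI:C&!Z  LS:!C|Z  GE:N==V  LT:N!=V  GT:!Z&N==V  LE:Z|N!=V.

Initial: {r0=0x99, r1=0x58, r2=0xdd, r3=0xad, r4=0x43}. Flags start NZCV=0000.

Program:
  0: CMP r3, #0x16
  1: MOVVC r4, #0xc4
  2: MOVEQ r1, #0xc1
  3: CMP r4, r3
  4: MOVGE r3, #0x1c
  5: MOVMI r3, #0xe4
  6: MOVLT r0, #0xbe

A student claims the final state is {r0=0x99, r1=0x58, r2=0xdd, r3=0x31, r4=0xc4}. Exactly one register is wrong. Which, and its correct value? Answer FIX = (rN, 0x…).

0: ✓ CMP  NZCV=1010
1: ✓ MOVVC  r4←0xc4
2: · MOVEQ
3: ✓ CMP  NZCV=0010
4: ✓ MOVGE  r3←0x1c
5: · MOVMI
6: · MOVLT

FIX = (r3, 0x1c)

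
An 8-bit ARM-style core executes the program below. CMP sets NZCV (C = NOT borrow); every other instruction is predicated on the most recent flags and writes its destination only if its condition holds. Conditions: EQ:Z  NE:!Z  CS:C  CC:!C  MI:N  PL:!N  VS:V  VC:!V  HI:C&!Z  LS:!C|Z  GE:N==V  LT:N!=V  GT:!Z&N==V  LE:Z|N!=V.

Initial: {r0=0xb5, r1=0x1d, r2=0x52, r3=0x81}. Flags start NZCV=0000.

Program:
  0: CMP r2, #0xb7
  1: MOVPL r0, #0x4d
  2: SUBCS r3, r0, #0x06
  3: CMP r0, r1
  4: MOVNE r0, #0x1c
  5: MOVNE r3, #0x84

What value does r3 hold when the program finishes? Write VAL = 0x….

VAL = 0x84

0: ✓ CMP  NZCV=1001
1: · MOVPL
2: · SUBCS
3: ✓ CMP  NZCV=1010
4: ✓ MOVNE  r0←0x1c
5: ✓ MOVNE  r3←0x84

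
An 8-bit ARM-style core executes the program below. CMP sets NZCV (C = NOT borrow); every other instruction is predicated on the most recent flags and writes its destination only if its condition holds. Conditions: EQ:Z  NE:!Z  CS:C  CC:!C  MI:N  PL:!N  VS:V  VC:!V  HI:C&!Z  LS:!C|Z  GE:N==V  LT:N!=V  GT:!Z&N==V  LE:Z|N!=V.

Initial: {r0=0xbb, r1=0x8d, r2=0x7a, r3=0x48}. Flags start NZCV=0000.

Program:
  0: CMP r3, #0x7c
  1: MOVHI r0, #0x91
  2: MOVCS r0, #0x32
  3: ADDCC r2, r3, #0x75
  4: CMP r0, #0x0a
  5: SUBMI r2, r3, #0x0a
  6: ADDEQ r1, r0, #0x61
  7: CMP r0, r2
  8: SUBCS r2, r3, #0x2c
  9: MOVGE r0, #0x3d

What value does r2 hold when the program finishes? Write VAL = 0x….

0: ✓ CMP  NZCV=1000
1: · MOVHI
2: · MOVCS
3: ✓ ADDCC  r2←0xbd
4: ✓ CMP  NZCV=1010
5: ✓ SUBMI  r2←0x3e
6: · ADDEQ
7: ✓ CMP  NZCV=0011
8: ✓ SUBCS  r2←0x1c
9: · MOVGE

VAL = 0x1c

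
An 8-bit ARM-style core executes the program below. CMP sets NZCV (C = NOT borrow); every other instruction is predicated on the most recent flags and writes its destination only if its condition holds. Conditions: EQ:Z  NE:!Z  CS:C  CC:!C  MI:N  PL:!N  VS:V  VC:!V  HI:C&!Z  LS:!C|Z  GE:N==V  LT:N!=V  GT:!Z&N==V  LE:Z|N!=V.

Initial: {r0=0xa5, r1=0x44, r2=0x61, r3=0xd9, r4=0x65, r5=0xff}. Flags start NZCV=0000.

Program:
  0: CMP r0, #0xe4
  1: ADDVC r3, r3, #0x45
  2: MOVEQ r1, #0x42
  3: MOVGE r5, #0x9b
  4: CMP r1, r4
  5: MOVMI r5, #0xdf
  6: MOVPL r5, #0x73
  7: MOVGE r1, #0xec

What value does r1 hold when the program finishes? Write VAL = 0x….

[0] flags=1000 → (cmp)
[1] flags=1000 VC?T → r3=0x1e
[2] flags=1000 EQ?F → skip
[3] flags=1000 GE?F → skip
[4] flags=1000 → (cmp)
[5] flags=1000 MI?T → r5=0xdf
[6] flags=1000 PL?F → skip
[7] flags=1000 GE?F → skip

VAL = 0x44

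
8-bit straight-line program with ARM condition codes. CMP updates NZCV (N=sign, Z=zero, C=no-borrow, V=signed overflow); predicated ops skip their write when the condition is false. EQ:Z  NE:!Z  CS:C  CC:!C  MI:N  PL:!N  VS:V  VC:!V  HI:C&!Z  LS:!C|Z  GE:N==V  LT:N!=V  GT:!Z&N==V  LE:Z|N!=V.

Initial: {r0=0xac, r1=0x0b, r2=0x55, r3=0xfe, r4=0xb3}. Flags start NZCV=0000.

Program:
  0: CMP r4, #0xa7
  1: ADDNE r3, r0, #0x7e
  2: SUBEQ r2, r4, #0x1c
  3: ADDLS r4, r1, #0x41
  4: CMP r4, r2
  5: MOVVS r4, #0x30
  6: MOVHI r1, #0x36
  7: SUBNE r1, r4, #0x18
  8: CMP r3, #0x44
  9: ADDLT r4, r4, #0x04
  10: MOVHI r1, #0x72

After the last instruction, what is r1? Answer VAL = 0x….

VAL = 0x18

[0] flags=0010 → (cmp)
[1] flags=0010 NE?T → r3=0x2a
[2] flags=0010 EQ?F → skip
[3] flags=0010 LS?F → skip
[4] flags=0011 → (cmp)
[5] flags=0011 VS?T → r4=0x30
[6] flags=0011 HI?T → r1=0x36
[7] flags=0011 NE?T → r1=0x18
[8] flags=1000 → (cmp)
[9] flags=1000 LT?T → r4=0x34
[10] flags=1000 HI?F → skip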